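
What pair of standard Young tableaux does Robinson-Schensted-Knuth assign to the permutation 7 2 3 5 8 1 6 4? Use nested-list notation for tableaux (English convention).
P = [[1, 3, 4, 6], [2, 5], [7, 8]], Q = [[1, 3, 4, 5], [2, 7], [6, 8]]

Insert each entry of the permutation into P by Schensted row insertion, recording in Q the position of each new cell.

Insert 7: appended to row 1. P = [[7]].
Insert 2: 2 bumps 7 from row 1; 7 starts row 2. P = [[2], [7]].
Insert 3: appended to row 1. P = [[2, 3], [7]].
Insert 5: appended to row 1. P = [[2, 3, 5], [7]].
Insert 8: appended to row 1. P = [[2, 3, 5, 8], [7]].
Insert 1: 1 bumps 2 from row 1; 2 bumps 7 from row 2; 7 starts row 3. P = [[1, 3, 5, 8], [2], [7]].
Insert 6: 6 bumps 8 from row 1; 8 appends to row 2. P = [[1, 3, 5, 6], [2, 8], [7]].
Insert 4: 4 bumps 5 from row 1; 5 bumps 8 from row 2; 8 appends to row 3. P = [[1, 3, 4, 6], [2, 5], [7, 8]].

So P = [[1, 3, 4, 6], [2, 5], [7, 8]], Q = [[1, 3, 4, 5], [2, 7], [6, 8]].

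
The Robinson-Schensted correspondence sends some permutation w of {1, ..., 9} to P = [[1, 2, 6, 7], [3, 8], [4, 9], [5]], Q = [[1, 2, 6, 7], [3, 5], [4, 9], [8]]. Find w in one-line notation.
5 9 4 1 3 6 8 2 7

Reverse the RSK construction: for i from n down to 1, find the cell of Q containing i, remove the entry at that cell from P, and reverse-bump it up through P; the value ejected from row 1 is w(i).

Step i=9: Q has 9 at row 3, column 2; remove 9 from row 3 of P and reverse-bump: 9 enters row 2 and ejects 8; 8 enters row 1 and ejects 7. So w(9) = 7. P is now [[1, 2, 6, 8], [3, 9], [4], [5]].
Step i=8: Q has 8 at row 4, column 1; remove 5 from row 4 of P and reverse-bump: 5 enters row 3 and ejects 4; 4 enters row 2 and ejects 3; 3 enters row 1 and ejects 2. So w(8) = 2. P is now [[1, 3, 6, 8], [4, 9], [5]].
Step i=7: Q has 7 at row 1, column 4; remove that cell from P, ejecting 8. So w(7) = 8. P is now [[1, 3, 6], [4, 9], [5]].
Step i=6: Q has 6 at row 1, column 3; remove that cell from P, ejecting 6. So w(6) = 6. P is now [[1, 3], [4, 9], [5]].
Step i=5: Q has 5 at row 2, column 2; remove 9 from row 2 of P and reverse-bump: 9 enters row 1 and ejects 3. So w(5) = 3. P is now [[1, 9], [4], [5]].
Step i=4: Q has 4 at row 3, column 1; remove 5 from row 3 of P and reverse-bump: 5 enters row 2 and ejects 4; 4 enters row 1 and ejects 1. So w(4) = 1. P is now [[4, 9], [5]].
Step i=3: Q has 3 at row 2, column 1; remove 5 from row 2 of P and reverse-bump: 5 enters row 1 and ejects 4. So w(3) = 4. P is now [[5, 9]].
Step i=2: Q has 2 at row 1, column 2; remove that cell from P, ejecting 9. So w(2) = 9. P is now [[5]].
Step i=1: Q has 1 at row 1, column 1; remove that cell from P, ejecting 5. So w(1) = 5. P is now [].

So w = 5 9 4 1 3 6 8 2 7.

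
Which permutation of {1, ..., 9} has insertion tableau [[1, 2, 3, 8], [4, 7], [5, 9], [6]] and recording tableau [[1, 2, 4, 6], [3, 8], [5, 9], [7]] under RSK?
Reverse the RSK construction: for i from n down to 1, find the cell of Q containing i, remove the entry at that cell from P, and reverse-bump it up through P; the value ejected from row 1 is w(i).

Step i=9: Q has 9 at row 3, column 2; remove 9 from row 3 of P and reverse-bump: 9 enters row 2 and ejects 7; 7 enters row 1 and ejects 3. So w(9) = 3. P is now [[1, 2, 7, 8], [4, 9], [5], [6]].
Step i=8: Q has 8 at row 2, column 2; remove 9 from row 2 of P and reverse-bump: 9 enters row 1 and ejects 8. So w(8) = 8. P is now [[1, 2, 7, 9], [4], [5], [6]].
Step i=7: Q has 7 at row 4, column 1; remove 6 from row 4 of P and reverse-bump: 6 enters row 3 and ejects 5; 5 enters row 2 and ejects 4; 4 enters row 1 and ejects 2. So w(7) = 2. P is now [[1, 4, 7, 9], [5], [6]].
Step i=6: Q has 6 at row 1, column 4; remove that cell from P, ejecting 9. So w(6) = 9. P is now [[1, 4, 7], [5], [6]].
Step i=5: Q has 5 at row 3, column 1; remove 6 from row 3 of P and reverse-bump: 6 enters row 2 and ejects 5; 5 enters row 1 and ejects 4. So w(5) = 4. P is now [[1, 5, 7], [6]].
Step i=4: Q has 4 at row 1, column 3; remove that cell from P, ejecting 7. So w(4) = 7. P is now [[1, 5], [6]].
Step i=3: Q has 3 at row 2, column 1; remove 6 from row 2 of P and reverse-bump: 6 enters row 1 and ejects 5. So w(3) = 5. P is now [[1, 6]].
Step i=2: Q has 2 at row 1, column 2; remove that cell from P, ejecting 6. So w(2) = 6. P is now [[1]].
Step i=1: Q has 1 at row 1, column 1; remove that cell from P, ejecting 1. So w(1) = 1. P is now [].

So w = 1 6 5 7 4 9 2 8 3.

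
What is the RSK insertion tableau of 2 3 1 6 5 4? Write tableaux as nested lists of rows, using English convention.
Insert 2: appended to row 1. P = [[2]].
Insert 3: appended to row 1. P = [[2, 3]].
Insert 1: 1 bumps 2 from row 1; 2 starts row 2. P = [[1, 3], [2]].
Insert 6: appended to row 1. P = [[1, 3, 6], [2]].
Insert 5: 5 bumps 6 from row 1; 6 appends to row 2. P = [[1, 3, 5], [2, 6]].
Insert 4: 4 bumps 5 from row 1; 5 bumps 6 from row 2; 6 starts row 3. P = [[1, 3, 4], [2, 5], [6]].

So P = [[1, 3, 4], [2, 5], [6]].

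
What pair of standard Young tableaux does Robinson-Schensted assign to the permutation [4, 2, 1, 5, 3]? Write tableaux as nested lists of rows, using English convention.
Insert each entry of the permutation into P by Schensted row insertion, recording in Q the position of each new cell.

After inserting 4: P = [[4]].
After inserting 2: P = [[2], [4]].
After inserting 1: P = [[1], [2], [4]].
After inserting 5: P = [[1, 5], [2], [4]].
After inserting 3: P = [[1, 3], [2, 5], [4]].

So P = [[1, 3], [2, 5], [4]], Q = [[1, 4], [2, 5], [3]].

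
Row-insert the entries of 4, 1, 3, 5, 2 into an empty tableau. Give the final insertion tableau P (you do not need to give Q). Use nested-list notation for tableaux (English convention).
P = [[1, 2, 5], [3], [4]]

Insert 4: appended to row 1. P = [[4]].
Insert 1: 1 bumps 4 from row 1; 4 starts row 2. P = [[1], [4]].
Insert 3: appended to row 1. P = [[1, 3], [4]].
Insert 5: appended to row 1. P = [[1, 3, 5], [4]].
Insert 2: 2 bumps 3 from row 1; 3 bumps 4 from row 2; 4 starts row 3. P = [[1, 2, 5], [3], [4]].

So P = [[1, 2, 5], [3], [4]].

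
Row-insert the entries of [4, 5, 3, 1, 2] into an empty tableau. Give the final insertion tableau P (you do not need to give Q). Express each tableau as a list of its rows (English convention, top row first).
P = [[1, 2], [3, 5], [4]]

Insert 4: appended to row 1. P = [[4]].
Insert 5: appended to row 1. P = [[4, 5]].
Insert 3: 3 bumps 4 from row 1; 4 starts row 2. P = [[3, 5], [4]].
Insert 1: 1 bumps 3 from row 1; 3 bumps 4 from row 2; 4 starts row 3. P = [[1, 5], [3], [4]].
Insert 2: 2 bumps 5 from row 1; 5 appends to row 2. P = [[1, 2], [3, 5], [4]].

So P = [[1, 2], [3, 5], [4]].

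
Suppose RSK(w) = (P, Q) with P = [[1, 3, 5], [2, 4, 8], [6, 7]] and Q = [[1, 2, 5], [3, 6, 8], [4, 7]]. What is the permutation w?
6 7 2 1 8 4 3 5

Reverse the RSK construction: for i from n down to 1, find the cell of Q containing i, remove the entry at that cell from P, and reverse-bump it up through P; the value ejected from row 1 is w(i).

Step i=8: Q has 8 at row 2, column 3; remove 8 from row 2 of P and reverse-bump: 8 enters row 1 and ejects 5. So w(8) = 5. P is now [[1, 3, 8], [2, 4], [6, 7]].
Step i=7: Q has 7 at row 3, column 2; remove 7 from row 3 of P and reverse-bump: 7 enters row 2 and ejects 4; 4 enters row 1 and ejects 3. So w(7) = 3. P is now [[1, 4, 8], [2, 7], [6]].
Step i=6: Q has 6 at row 2, column 2; remove 7 from row 2 of P and reverse-bump: 7 enters row 1 and ejects 4. So w(6) = 4. P is now [[1, 7, 8], [2], [6]].
Step i=5: Q has 5 at row 1, column 3; remove that cell from P, ejecting 8. So w(5) = 8. P is now [[1, 7], [2], [6]].
Step i=4: Q has 4 at row 3, column 1; remove 6 from row 3 of P and reverse-bump: 6 enters row 2 and ejects 2; 2 enters row 1 and ejects 1. So w(4) = 1. P is now [[2, 7], [6]].
Step i=3: Q has 3 at row 2, column 1; remove 6 from row 2 of P and reverse-bump: 6 enters row 1 and ejects 2. So w(3) = 2. P is now [[6, 7]].
Step i=2: Q has 2 at row 1, column 2; remove that cell from P, ejecting 7. So w(2) = 7. P is now [[6]].
Step i=1: Q has 1 at row 1, column 1; remove that cell from P, ejecting 6. So w(1) = 6. P is now [].

So w = 6 7 2 1 8 4 3 5.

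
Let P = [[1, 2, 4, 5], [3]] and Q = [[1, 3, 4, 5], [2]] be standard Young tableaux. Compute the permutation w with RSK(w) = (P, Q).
3 1 2 4 5

Reverse the RSK construction: for i from n down to 1, find the cell of Q containing i, remove the entry at that cell from P, and reverse-bump it up through P; the value ejected from row 1 is w(i).

Step i=5: Q has 5 at row 1, column 4; remove that cell from P, ejecting 5. So w(5) = 5. P is now [[1, 2, 4], [3]].
Step i=4: Q has 4 at row 1, column 3; remove that cell from P, ejecting 4. So w(4) = 4. P is now [[1, 2], [3]].
Step i=3: Q has 3 at row 1, column 2; remove that cell from P, ejecting 2. So w(3) = 2. P is now [[1], [3]].
Step i=2: Q has 2 at row 2, column 1; remove 3 from row 2 of P and reverse-bump: 3 enters row 1 and ejects 1. So w(2) = 1. P is now [[3]].
Step i=1: Q has 1 at row 1, column 1; remove that cell from P, ejecting 3. So w(1) = 3. P is now [].

So w = 3 1 2 4 5.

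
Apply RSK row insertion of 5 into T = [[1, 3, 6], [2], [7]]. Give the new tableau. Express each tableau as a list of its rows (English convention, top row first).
[[1, 3, 5], [2, 6], [7]]

In row 1, 5 replaces 6 (the leftmost entry greater than 5); 6 is bumped to row 2. 6 is appended to row 2. The new tableau is [[1, 3, 5], [2, 6], [7]].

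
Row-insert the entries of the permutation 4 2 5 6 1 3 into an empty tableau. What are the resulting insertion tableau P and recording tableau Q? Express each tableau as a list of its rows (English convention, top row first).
P = [[1, 3, 6], [2, 5], [4]], Q = [[1, 3, 4], [2, 6], [5]]

Insert each entry of the permutation into P by Schensted row insertion, recording in Q the position of each new cell.

Insert 4: appended to row 1. P = [[4]].
Insert 2: 2 bumps 4 from row 1; 4 starts row 2. P = [[2], [4]].
Insert 5: appended to row 1. P = [[2, 5], [4]].
Insert 6: appended to row 1. P = [[2, 5, 6], [4]].
Insert 1: 1 bumps 2 from row 1; 2 bumps 4 from row 2; 4 starts row 3. P = [[1, 5, 6], [2], [4]].
Insert 3: 3 bumps 5 from row 1; 5 appends to row 2. P = [[1, 3, 6], [2, 5], [4]].

So P = [[1, 3, 6], [2, 5], [4]], Q = [[1, 3, 4], [2, 6], [5]].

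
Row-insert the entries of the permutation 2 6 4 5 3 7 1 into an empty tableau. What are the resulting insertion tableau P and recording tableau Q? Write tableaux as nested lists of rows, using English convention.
Insert each entry of the permutation into P by Schensted row insertion, recording in Q the position of each new cell.

Insert 2: appended to row 1. P = [[2]].
Insert 6: appended to row 1. P = [[2, 6]].
Insert 4: 4 bumps 6 from row 1; 6 starts row 2. P = [[2, 4], [6]].
Insert 5: appended to row 1. P = [[2, 4, 5], [6]].
Insert 3: 3 bumps 4 from row 1; 4 bumps 6 from row 2; 6 starts row 3. P = [[2, 3, 5], [4], [6]].
Insert 7: appended to row 1. P = [[2, 3, 5, 7], [4], [6]].
Insert 1: 1 bumps 2 from row 1; 2 bumps 4 from row 2; 4 bumps 6 from row 3; 6 starts row 4. P = [[1, 3, 5, 7], [2], [4], [6]].

So P = [[1, 3, 5, 7], [2], [4], [6]], Q = [[1, 2, 4, 6], [3], [5], [7]].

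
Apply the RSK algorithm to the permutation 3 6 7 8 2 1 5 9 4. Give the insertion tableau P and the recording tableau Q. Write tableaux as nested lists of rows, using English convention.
Insert each entry of the permutation into P by Schensted row insertion, recording in Q the position of each new cell.

After inserting 3: P = [[3]].
After inserting 6: P = [[3, 6]].
After inserting 7: P = [[3, 6, 7]].
After inserting 8: P = [[3, 6, 7, 8]].
After inserting 2: P = [[2, 6, 7, 8], [3]].
After inserting 1: P = [[1, 6, 7, 8], [2], [3]].
After inserting 5: P = [[1, 5, 7, 8], [2, 6], [3]].
After inserting 9: P = [[1, 5, 7, 8, 9], [2, 6], [3]].
After inserting 4: P = [[1, 4, 7, 8, 9], [2, 5], [3, 6]].

So P = [[1, 4, 7, 8, 9], [2, 5], [3, 6]], Q = [[1, 2, 3, 4, 8], [5, 7], [6, 9]].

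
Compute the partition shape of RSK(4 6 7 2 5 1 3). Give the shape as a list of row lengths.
[3, 2, 2]

Row-insert each entry into an empty tableau.

After inserting 4: P = [[4]].
After inserting 6: P = [[4, 6]].
After inserting 7: P = [[4, 6, 7]].
After inserting 2: P = [[2, 6, 7], [4]].
After inserting 5: P = [[2, 5, 7], [4, 6]].
After inserting 1: P = [[1, 5, 7], [2, 6], [4]].
After inserting 3: P = [[1, 3, 7], [2, 5], [4, 6]].

The final insertion tableau P = [[1, 3, 7], [2, 5], [4, 6]] has shape [3, 2, 2].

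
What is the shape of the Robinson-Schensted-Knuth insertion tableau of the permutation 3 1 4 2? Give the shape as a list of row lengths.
[2, 2]

Row-insert each entry into an empty tableau.

After inserting 3: P = [[3]].
After inserting 1: P = [[1], [3]].
After inserting 4: P = [[1, 4], [3]].
After inserting 2: P = [[1, 2], [3, 4]].

The final insertion tableau P = [[1, 2], [3, 4]] has shape [2, 2].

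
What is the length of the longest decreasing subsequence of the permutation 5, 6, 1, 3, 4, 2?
3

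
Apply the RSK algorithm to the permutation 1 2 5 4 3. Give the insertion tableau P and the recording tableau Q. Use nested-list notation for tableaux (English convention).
P = [[1, 2, 3], [4], [5]], Q = [[1, 2, 3], [4], [5]]

Insert each entry of the permutation into P by Schensted row insertion, recording in Q the position of each new cell.

Insert 1: appended to row 1. P = [[1]], Q = [[1]].
Insert 2: appended to row 1. P = [[1, 2]], Q = [[1, 2]].
Insert 5: appended to row 1. P = [[1, 2, 5]], Q = [[1, 2, 3]].
Insert 4: 4 bumps 5 from row 1; 5 starts row 2. P = [[1, 2, 4], [5]], Q = [[1, 2, 3], [4]].
Insert 3: 3 bumps 4 from row 1; 4 bumps 5 from row 2; 5 starts row 3. P = [[1, 2, 3], [4], [5]], Q = [[1, 2, 3], [4], [5]].

So P = [[1, 2, 3], [4], [5]], Q = [[1, 2, 3], [4], [5]].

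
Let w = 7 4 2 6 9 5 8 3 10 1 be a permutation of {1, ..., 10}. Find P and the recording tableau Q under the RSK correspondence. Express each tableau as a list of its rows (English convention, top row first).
Insert each entry of the permutation into P by Schensted row insertion, recording in Q the position of each new cell.

Insert 7: appended to row 1. P = [[7]], Q = [[1]].
Insert 4: 4 bumps 7 from row 1; 7 starts row 2. P = [[4], [7]], Q = [[1], [2]].
Insert 2: 2 bumps 4 from row 1; 4 bumps 7 from row 2; 7 starts row 3. P = [[2], [4], [7]], Q = [[1], [2], [3]].
Insert 6: appended to row 1. P = [[2, 6], [4], [7]], Q = [[1, 4], [2], [3]].
Insert 9: appended to row 1. P = [[2, 6, 9], [4], [7]], Q = [[1, 4, 5], [2], [3]].
Insert 5: 5 bumps 6 from row 1; 6 appends to row 2. P = [[2, 5, 9], [4, 6], [7]], Q = [[1, 4, 5], [2, 6], [3]].
Insert 8: 8 bumps 9 from row 1; 9 appends to row 2. P = [[2, 5, 8], [4, 6, 9], [7]], Q = [[1, 4, 5], [2, 6, 7], [3]].
Insert 3: 3 bumps 5 from row 1; 5 bumps 6 from row 2; 6 bumps 7 from row 3; 7 starts row 4. P = [[2, 3, 8], [4, 5, 9], [6], [7]], Q = [[1, 4, 5], [2, 6, 7], [3], [8]].
Insert 10: appended to row 1. P = [[2, 3, 8, 10], [4, 5, 9], [6], [7]], Q = [[1, 4, 5, 9], [2, 6, 7], [3], [8]].
Insert 1: 1 bumps 2 from row 1; 2 bumps 4 from row 2; 4 bumps 6 from row 3; 6 bumps 7 from row 4; 7 starts row 5. P = [[1, 3, 8, 10], [2, 5, 9], [4], [6], [7]], Q = [[1, 4, 5, 9], [2, 6, 7], [3], [8], [10]].

So P = [[1, 3, 8, 10], [2, 5, 9], [4], [6], [7]], Q = [[1, 4, 5, 9], [2, 6, 7], [3], [8], [10]].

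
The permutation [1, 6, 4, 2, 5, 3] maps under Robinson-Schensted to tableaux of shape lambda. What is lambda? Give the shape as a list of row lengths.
Row-insert each entry into an empty tableau.

After inserting 1: P = [[1]].
After inserting 6: P = [[1, 6]].
After inserting 4: P = [[1, 4], [6]].
After inserting 2: P = [[1, 2], [4], [6]].
After inserting 5: P = [[1, 2, 5], [4], [6]].
After inserting 3: P = [[1, 2, 3], [4, 5], [6]].

The final insertion tableau P = [[1, 2, 3], [4, 5], [6]] has shape [3, 2, 1].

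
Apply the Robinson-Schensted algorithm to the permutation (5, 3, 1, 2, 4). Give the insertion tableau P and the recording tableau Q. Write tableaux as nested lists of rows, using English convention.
P = [[1, 2, 4], [3], [5]], Q = [[1, 4, 5], [2], [3]]

Insert each entry of the permutation into P by Schensted row insertion, recording in Q the position of each new cell.

After inserting 5: P = [[5]].
After inserting 3: P = [[3], [5]].
After inserting 1: P = [[1], [3], [5]].
After inserting 2: P = [[1, 2], [3], [5]].
After inserting 4: P = [[1, 2, 4], [3], [5]].

So P = [[1, 2, 4], [3], [5]], Q = [[1, 4, 5], [2], [3]].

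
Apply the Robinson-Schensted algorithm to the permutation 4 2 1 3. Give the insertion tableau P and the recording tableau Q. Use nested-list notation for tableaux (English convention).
P = [[1, 3], [2], [4]], Q = [[1, 4], [2], [3]]

Insert each entry of the permutation into P by Schensted row insertion, recording in Q the position of each new cell.

Insert 4: appended to row 1. P = [[4]], Q = [[1]].
Insert 2: 2 bumps 4 from row 1; 4 starts row 2. P = [[2], [4]], Q = [[1], [2]].
Insert 1: 1 bumps 2 from row 1; 2 bumps 4 from row 2; 4 starts row 3. P = [[1], [2], [4]], Q = [[1], [2], [3]].
Insert 3: appended to row 1. P = [[1, 3], [2], [4]], Q = [[1, 4], [2], [3]].

So P = [[1, 3], [2], [4]], Q = [[1, 4], [2], [3]].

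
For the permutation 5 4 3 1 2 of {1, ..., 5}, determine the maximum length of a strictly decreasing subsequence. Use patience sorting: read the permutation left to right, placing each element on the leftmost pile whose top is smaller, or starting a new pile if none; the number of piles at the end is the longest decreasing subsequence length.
5: new pile. tops = [5]
4: new pile. tops = [5, 4]
3: new pile. tops = [5, 4, 3]
1: new pile. tops = [5, 4, 3, 1]
2: onto pile 4 (replacing 1). tops = [5, 4, 3, 2]

4 piles, so the longest decreasing subsequence has length 4.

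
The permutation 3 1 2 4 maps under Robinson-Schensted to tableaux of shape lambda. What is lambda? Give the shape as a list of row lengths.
RSK row insertion gives P = [[1, 2, 4], [3]], which has shape [3, 1].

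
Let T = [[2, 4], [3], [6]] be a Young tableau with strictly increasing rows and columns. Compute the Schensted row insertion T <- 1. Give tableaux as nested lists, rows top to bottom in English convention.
[[1, 4], [2], [3], [6]]

In row 1, 1 replaces 2 (the leftmost entry greater than 1); 2 is bumped to row 2. In row 2, 2 replaces 3 (the leftmost entry greater than 2); 3 is bumped to row 3. In row 3, 3 replaces 6 (the leftmost entry greater than 3); 6 is bumped to row 4. 6 starts a new row 4. The new tableau is [[1, 4], [2], [3], [6]].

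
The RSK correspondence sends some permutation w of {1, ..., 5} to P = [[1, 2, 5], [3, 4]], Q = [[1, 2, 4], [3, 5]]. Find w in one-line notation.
Reverse RSK: for i = n, n-1, ..., 1, locate i in Q, remove the corresponding corner cell from P, and reverse-bump its entry up through P; the value ejected from row 1 is w(i).

So w = 3 4 1 5 2.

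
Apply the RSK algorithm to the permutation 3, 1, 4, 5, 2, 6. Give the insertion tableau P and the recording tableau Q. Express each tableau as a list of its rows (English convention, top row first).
P = [[1, 2, 5, 6], [3, 4]], Q = [[1, 3, 4, 6], [2, 5]]

Insert each entry of the permutation into P by Schensted row insertion, recording in Q the position of each new cell.

Insert 3: appended to row 1. P = [[3]].
Insert 1: 1 bumps 3 from row 1; 3 starts row 2. P = [[1], [3]].
Insert 4: appended to row 1. P = [[1, 4], [3]].
Insert 5: appended to row 1. P = [[1, 4, 5], [3]].
Insert 2: 2 bumps 4 from row 1; 4 appends to row 2. P = [[1, 2, 5], [3, 4]].
Insert 6: appended to row 1. P = [[1, 2, 5, 6], [3, 4]].

So P = [[1, 2, 5, 6], [3, 4]], Q = [[1, 3, 4, 6], [2, 5]].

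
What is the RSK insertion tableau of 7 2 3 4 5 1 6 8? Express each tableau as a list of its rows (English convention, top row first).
Insert 7: appended to row 1. P = [[7]].
Insert 2: 2 bumps 7 from row 1; 7 starts row 2. P = [[2], [7]].
Insert 3: appended to row 1. P = [[2, 3], [7]].
Insert 4: appended to row 1. P = [[2, 3, 4], [7]].
Insert 5: appended to row 1. P = [[2, 3, 4, 5], [7]].
Insert 1: 1 bumps 2 from row 1; 2 bumps 7 from row 2; 7 starts row 3. P = [[1, 3, 4, 5], [2], [7]].
Insert 6: appended to row 1. P = [[1, 3, 4, 5, 6], [2], [7]].
Insert 8: appended to row 1. P = [[1, 3, 4, 5, 6, 8], [2], [7]].

So P = [[1, 3, 4, 5, 6, 8], [2], [7]].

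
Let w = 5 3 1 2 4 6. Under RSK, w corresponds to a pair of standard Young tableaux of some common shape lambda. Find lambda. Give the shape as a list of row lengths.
[4, 1, 1]

Row-insert each entry into an empty tableau.

After inserting 5: P = [[5]].
After inserting 3: P = [[3], [5]].
After inserting 1: P = [[1], [3], [5]].
After inserting 2: P = [[1, 2], [3], [5]].
After inserting 4: P = [[1, 2, 4], [3], [5]].
After inserting 6: P = [[1, 2, 4, 6], [3], [5]].

The final insertion tableau P = [[1, 2, 4, 6], [3], [5]] has shape [4, 1, 1].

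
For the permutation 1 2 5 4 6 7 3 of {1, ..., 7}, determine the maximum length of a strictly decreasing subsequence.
3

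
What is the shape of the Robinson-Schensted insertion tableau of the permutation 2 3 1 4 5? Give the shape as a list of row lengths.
Row-insert each entry into an empty tableau.

After inserting 2: P = [[2]].
After inserting 3: P = [[2, 3]].
After inserting 1: P = [[1, 3], [2]].
After inserting 4: P = [[1, 3, 4], [2]].
After inserting 5: P = [[1, 3, 4, 5], [2]].

The final insertion tableau P = [[1, 3, 4, 5], [2]] has shape [4, 1].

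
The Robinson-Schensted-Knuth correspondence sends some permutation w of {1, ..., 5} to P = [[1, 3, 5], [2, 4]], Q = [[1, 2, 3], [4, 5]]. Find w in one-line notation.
Reverse RSK: for i = n, n-1, ..., 1, locate i in Q, remove the corresponding corner cell from P, and reverse-bump its entry up through P; the value ejected from row 1 is w(i).

So w = 2 4 5 1 3.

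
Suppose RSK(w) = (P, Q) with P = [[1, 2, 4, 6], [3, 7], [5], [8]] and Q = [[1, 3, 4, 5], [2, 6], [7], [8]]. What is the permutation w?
Reverse the RSK construction: for i from n down to 1, find the cell of Q containing i, remove the entry at that cell from P, and reverse-bump it up through P; the value ejected from row 1 is w(i).

Step i=8: Q has 8 at row 4, column 1; remove 8 from row 4 of P and reverse-bump: 8 enters row 3 and ejects 5; 5 enters row 2 and ejects 3; 3 enters row 1 and ejects 2. So w(8) = 2. P is now [[1, 3, 4, 6], [5, 7], [8]].
Step i=7: Q has 7 at row 3, column 1; remove 8 from row 3 of P and reverse-bump: 8 enters row 2 and ejects 7; 7 enters row 1 and ejects 6. So w(7) = 6. P is now [[1, 3, 4, 7], [5, 8]].
Step i=6: Q has 6 at row 2, column 2; remove 8 from row 2 of P and reverse-bump: 8 enters row 1 and ejects 7. So w(6) = 7. P is now [[1, 3, 4, 8], [5]].
Step i=5: Q has 5 at row 1, column 4; remove that cell from P, ejecting 8. So w(5) = 8. P is now [[1, 3, 4], [5]].
Step i=4: Q has 4 at row 1, column 3; remove that cell from P, ejecting 4. So w(4) = 4. P is now [[1, 3], [5]].
Step i=3: Q has 3 at row 1, column 2; remove that cell from P, ejecting 3. So w(3) = 3. P is now [[1], [5]].
Step i=2: Q has 2 at row 2, column 1; remove 5 from row 2 of P and reverse-bump: 5 enters row 1 and ejects 1. So w(2) = 1. P is now [[5]].
Step i=1: Q has 1 at row 1, column 1; remove that cell from P, ejecting 5. So w(1) = 5. P is now [].

So w = 5 1 3 4 8 7 6 2.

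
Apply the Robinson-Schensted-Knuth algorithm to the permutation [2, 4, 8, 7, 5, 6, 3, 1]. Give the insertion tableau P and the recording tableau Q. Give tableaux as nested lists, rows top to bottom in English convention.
P = [[1, 3, 5, 6], [2], [4], [7], [8]], Q = [[1, 2, 3, 6], [4], [5], [7], [8]]

Insert each entry of the permutation into P by Schensted row insertion, recording in Q the position of each new cell.

Insert 2: appended to row 1. P = [[2]].
Insert 4: appended to row 1. P = [[2, 4]].
Insert 8: appended to row 1. P = [[2, 4, 8]].
Insert 7: 7 bumps 8 from row 1; 8 starts row 2. P = [[2, 4, 7], [8]].
Insert 5: 5 bumps 7 from row 1; 7 bumps 8 from row 2; 8 starts row 3. P = [[2, 4, 5], [7], [8]].
Insert 6: appended to row 1. P = [[2, 4, 5, 6], [7], [8]].
Insert 3: 3 bumps 4 from row 1; 4 bumps 7 from row 2; 7 bumps 8 from row 3; 8 starts row 4. P = [[2, 3, 5, 6], [4], [7], [8]].
Insert 1: 1 bumps 2 from row 1; 2 bumps 4 from row 2; 4 bumps 7 from row 3; 7 bumps 8 from row 4; 8 starts row 5. P = [[1, 3, 5, 6], [2], [4], [7], [8]].

So P = [[1, 3, 5, 6], [2], [4], [7], [8]], Q = [[1, 2, 3, 6], [4], [5], [7], [8]].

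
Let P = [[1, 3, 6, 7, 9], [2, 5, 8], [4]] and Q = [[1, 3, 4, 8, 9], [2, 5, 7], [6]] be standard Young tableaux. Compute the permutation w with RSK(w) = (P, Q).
Reverse RSK: for i = n, n-1, ..., 1, locate i in Q, remove the corresponding corner cell from P, and reverse-bump its entry up through P; the value ejected from row 1 is w(i).

So w = 4 2 5 8 3 1 6 7 9.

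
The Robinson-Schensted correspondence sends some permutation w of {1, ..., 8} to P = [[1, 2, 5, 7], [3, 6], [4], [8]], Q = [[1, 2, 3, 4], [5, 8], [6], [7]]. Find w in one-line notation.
1 4 6 8 7 3 2 5

Reverse RSK: for i = n, n-1, ..., 1, locate i in Q, remove the corresponding corner cell from P, and reverse-bump its entry up through P; the value ejected from row 1 is w(i).

So w = 1 4 6 8 7 3 2 5.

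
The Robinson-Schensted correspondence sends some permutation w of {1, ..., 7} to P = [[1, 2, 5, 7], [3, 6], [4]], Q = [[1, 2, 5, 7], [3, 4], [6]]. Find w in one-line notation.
4 6 1 3 5 2 7

Reverse the RSK construction: for i from n down to 1, find the cell of Q containing i, remove the entry at that cell from P, and reverse-bump it up through P; the value ejected from row 1 is w(i).

Step i=7: Q has 7 at row 1, column 4; remove that cell from P, ejecting 7. So w(7) = 7. P is now [[1, 2, 5], [3, 6], [4]].
Step i=6: Q has 6 at row 3, column 1; remove 4 from row 3 of P and reverse-bump: 4 enters row 2 and ejects 3; 3 enters row 1 and ejects 2. So w(6) = 2. P is now [[1, 3, 5], [4, 6]].
Step i=5: Q has 5 at row 1, column 3; remove that cell from P, ejecting 5. So w(5) = 5. P is now [[1, 3], [4, 6]].
Step i=4: Q has 4 at row 2, column 2; remove 6 from row 2 of P and reverse-bump: 6 enters row 1 and ejects 3. So w(4) = 3. P is now [[1, 6], [4]].
Step i=3: Q has 3 at row 2, column 1; remove 4 from row 2 of P and reverse-bump: 4 enters row 1 and ejects 1. So w(3) = 1. P is now [[4, 6]].
Step i=2: Q has 2 at row 1, column 2; remove that cell from P, ejecting 6. So w(2) = 6. P is now [[4]].
Step i=1: Q has 1 at row 1, column 1; remove that cell from P, ejecting 4. So w(1) = 4. P is now [].

So w = 4 6 1 3 5 2 7.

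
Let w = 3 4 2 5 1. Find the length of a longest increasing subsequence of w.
3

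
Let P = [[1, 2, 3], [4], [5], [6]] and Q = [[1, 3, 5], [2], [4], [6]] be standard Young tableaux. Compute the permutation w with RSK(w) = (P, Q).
Reverse the RSK construction: for i from n down to 1, find the cell of Q containing i, remove the entry at that cell from P, and reverse-bump it up through P; the value ejected from row 1 is w(i).

Step i=6: Q has 6 at row 4, column 1; remove 6 from row 4 of P and reverse-bump: 6 enters row 3 and ejects 5; 5 enters row 2 and ejects 4; 4 enters row 1 and ejects 3. So w(6) = 3. P is now [[1, 2, 4], [5], [6]].
Step i=5: Q has 5 at row 1, column 3; remove that cell from P, ejecting 4. So w(5) = 4. P is now [[1, 2], [5], [6]].
Step i=4: Q has 4 at row 3, column 1; remove 6 from row 3 of P and reverse-bump: 6 enters row 2 and ejects 5; 5 enters row 1 and ejects 2. So w(4) = 2. P is now [[1, 5], [6]].
Step i=3: Q has 3 at row 1, column 2; remove that cell from P, ejecting 5. So w(3) = 5. P is now [[1], [6]].
Step i=2: Q has 2 at row 2, column 1; remove 6 from row 2 of P and reverse-bump: 6 enters row 1 and ejects 1. So w(2) = 1. P is now [[6]].
Step i=1: Q has 1 at row 1, column 1; remove that cell from P, ejecting 6. So w(1) = 6. P is now [].

So w = 6 1 5 2 4 3.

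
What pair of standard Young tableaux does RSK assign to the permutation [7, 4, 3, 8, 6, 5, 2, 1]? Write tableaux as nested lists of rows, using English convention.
Insert each entry of the permutation into P by Schensted row insertion, recording in Q the position of each new cell.

After inserting 7: P = [[7]].
After inserting 4: P = [[4], [7]].
After inserting 3: P = [[3], [4], [7]].
After inserting 8: P = [[3, 8], [4], [7]].
After inserting 6: P = [[3, 6], [4, 8], [7]].
After inserting 5: P = [[3, 5], [4, 6], [7, 8]].
After inserting 2: P = [[2, 5], [3, 6], [4, 8], [7]].
After inserting 1: P = [[1, 5], [2, 6], [3, 8], [4], [7]].

So P = [[1, 5], [2, 6], [3, 8], [4], [7]], Q = [[1, 4], [2, 5], [3, 6], [7], [8]].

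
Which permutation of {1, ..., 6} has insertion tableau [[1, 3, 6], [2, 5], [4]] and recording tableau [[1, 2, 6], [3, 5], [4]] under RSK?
4 5 2 1 3 6

Reverse the RSK construction: for i from n down to 1, find the cell of Q containing i, remove the entry at that cell from P, and reverse-bump it up through P; the value ejected from row 1 is w(i).

Step i=6: Q has 6 at row 1, column 3; remove that cell from P, ejecting 6. So w(6) = 6. P is now [[1, 3], [2, 5], [4]].
Step i=5: Q has 5 at row 2, column 2; remove 5 from row 2 of P and reverse-bump: 5 enters row 1 and ejects 3. So w(5) = 3. P is now [[1, 5], [2], [4]].
Step i=4: Q has 4 at row 3, column 1; remove 4 from row 3 of P and reverse-bump: 4 enters row 2 and ejects 2; 2 enters row 1 and ejects 1. So w(4) = 1. P is now [[2, 5], [4]].
Step i=3: Q has 3 at row 2, column 1; remove 4 from row 2 of P and reverse-bump: 4 enters row 1 and ejects 2. So w(3) = 2. P is now [[4, 5]].
Step i=2: Q has 2 at row 1, column 2; remove that cell from P, ejecting 5. So w(2) = 5. P is now [[4]].
Step i=1: Q has 1 at row 1, column 1; remove that cell from P, ejecting 4. So w(1) = 4. P is now [].

So w = 4 5 2 1 3 6.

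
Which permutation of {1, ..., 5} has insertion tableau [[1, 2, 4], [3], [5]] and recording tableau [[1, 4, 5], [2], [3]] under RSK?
Reverse RSK: for i = n, n-1, ..., 1, locate i in Q, remove the corresponding corner cell from P, and reverse-bump its entry up through P; the value ejected from row 1 is w(i).

So w = 5 3 1 2 4.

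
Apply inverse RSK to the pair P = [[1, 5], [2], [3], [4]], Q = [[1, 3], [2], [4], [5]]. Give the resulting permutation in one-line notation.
4 3 5 2 1

Reverse RSK: for i = n, n-1, ..., 1, locate i in Q, remove the corresponding corner cell from P, and reverse-bump its entry up through P; the value ejected from row 1 is w(i).

So w = 4 3 5 2 1.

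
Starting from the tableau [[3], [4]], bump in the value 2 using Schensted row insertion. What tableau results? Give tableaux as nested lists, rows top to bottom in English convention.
[[2], [3], [4]]

In row 1, 2 replaces 3 (the leftmost entry greater than 2); 3 is bumped to row 2. In row 2, 3 replaces 4 (the leftmost entry greater than 3); 4 is bumped to row 3. 4 starts a new row 3. The new tableau is [[2], [3], [4]].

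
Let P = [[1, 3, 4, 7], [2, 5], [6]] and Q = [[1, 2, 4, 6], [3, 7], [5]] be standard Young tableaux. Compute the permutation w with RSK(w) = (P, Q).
2 6 3 5 1 7 4

Reverse the RSK construction: for i from n down to 1, find the cell of Q containing i, remove the entry at that cell from P, and reverse-bump it up through P; the value ejected from row 1 is w(i).

Step i=7: Q has 7 at row 2, column 2; remove 5 from row 2 of P and reverse-bump: 5 enters row 1 and ejects 4. So w(7) = 4. P is now [[1, 3, 5, 7], [2], [6]].
Step i=6: Q has 6 at row 1, column 4; remove that cell from P, ejecting 7. So w(6) = 7. P is now [[1, 3, 5], [2], [6]].
Step i=5: Q has 5 at row 3, column 1; remove 6 from row 3 of P and reverse-bump: 6 enters row 2 and ejects 2; 2 enters row 1 and ejects 1. So w(5) = 1. P is now [[2, 3, 5], [6]].
Step i=4: Q has 4 at row 1, column 3; remove that cell from P, ejecting 5. So w(4) = 5. P is now [[2, 3], [6]].
Step i=3: Q has 3 at row 2, column 1; remove 6 from row 2 of P and reverse-bump: 6 enters row 1 and ejects 3. So w(3) = 3. P is now [[2, 6]].
Step i=2: Q has 2 at row 1, column 2; remove that cell from P, ejecting 6. So w(2) = 6. P is now [[2]].
Step i=1: Q has 1 at row 1, column 1; remove that cell from P, ejecting 2. So w(1) = 2. P is now [].

So w = 2 6 3 5 1 7 4.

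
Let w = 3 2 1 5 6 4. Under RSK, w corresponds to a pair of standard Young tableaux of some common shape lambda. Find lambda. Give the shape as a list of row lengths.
[3, 2, 1]

RSK row insertion gives P = [[1, 4, 6], [2, 5], [3]], which has shape [3, 2, 1].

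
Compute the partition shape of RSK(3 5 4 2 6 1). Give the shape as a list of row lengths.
RSK row insertion gives P = [[1, 4, 6], [2], [3], [5]], which has shape [3, 1, 1, 1].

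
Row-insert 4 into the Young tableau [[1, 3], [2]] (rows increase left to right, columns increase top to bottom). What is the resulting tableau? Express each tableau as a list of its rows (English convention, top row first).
4 is larger than every entry of row 1, so it is appended to row 1. The new tableau is [[1, 3, 4], [2]].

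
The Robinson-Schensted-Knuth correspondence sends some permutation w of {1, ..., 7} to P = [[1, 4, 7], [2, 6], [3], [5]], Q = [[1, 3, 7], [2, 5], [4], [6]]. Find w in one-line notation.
Reverse the RSK construction: for i from n down to 1, find the cell of Q containing i, remove the entry at that cell from P, and reverse-bump it up through P; the value ejected from row 1 is w(i).

Step i=7: Q has 7 at row 1, column 3; remove that cell from P, ejecting 7. So w(7) = 7. P is now [[1, 4], [2, 6], [3], [5]].
Step i=6: Q has 6 at row 4, column 1; remove 5 from row 4 of P and reverse-bump: 5 enters row 3 and ejects 3; 3 enters row 2 and ejects 2; 2 enters row 1 and ejects 1. So w(6) = 1. P is now [[2, 4], [3, 6], [5]].
Step i=5: Q has 5 at row 2, column 2; remove 6 from row 2 of P and reverse-bump: 6 enters row 1 and ejects 4. So w(5) = 4. P is now [[2, 6], [3], [5]].
Step i=4: Q has 4 at row 3, column 1; remove 5 from row 3 of P and reverse-bump: 5 enters row 2 and ejects 3; 3 enters row 1 and ejects 2. So w(4) = 2. P is now [[3, 6], [5]].
Step i=3: Q has 3 at row 1, column 2; remove that cell from P, ejecting 6. So w(3) = 6. P is now [[3], [5]].
Step i=2: Q has 2 at row 2, column 1; remove 5 from row 2 of P and reverse-bump: 5 enters row 1 and ejects 3. So w(2) = 3. P is now [[5]].
Step i=1: Q has 1 at row 1, column 1; remove that cell from P, ejecting 5. So w(1) = 5. P is now [].

So w = 5 3 6 2 4 1 7.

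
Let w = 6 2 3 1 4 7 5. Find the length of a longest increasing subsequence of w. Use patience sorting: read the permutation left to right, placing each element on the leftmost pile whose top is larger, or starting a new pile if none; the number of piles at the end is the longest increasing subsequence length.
6: new pile. tops = [6]
2: onto pile 1 (replacing 6). tops = [2]
3: new pile. tops = [2, 3]
1: onto pile 1 (replacing 2). tops = [1, 3]
4: new pile. tops = [1, 3, 4]
7: new pile. tops = [1, 3, 4, 7]
5: onto pile 4 (replacing 7). tops = [1, 3, 4, 5]

4 piles, so the longest increasing subsequence has length 4.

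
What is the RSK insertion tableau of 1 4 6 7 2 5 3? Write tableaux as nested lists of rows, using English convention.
After inserting 1: P = [[1]].
After inserting 4: P = [[1, 4]].
After inserting 6: P = [[1, 4, 6]].
After inserting 7: P = [[1, 4, 6, 7]].
After inserting 2: P = [[1, 2, 6, 7], [4]].
After inserting 5: P = [[1, 2, 5, 7], [4, 6]].
After inserting 3: P = [[1, 2, 3, 7], [4, 5], [6]].

So P = [[1, 2, 3, 7], [4, 5], [6]].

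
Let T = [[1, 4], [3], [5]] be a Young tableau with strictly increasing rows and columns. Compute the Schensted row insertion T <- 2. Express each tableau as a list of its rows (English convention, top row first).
In row 1, 2 replaces 4 (the leftmost entry greater than 2); 4 is bumped to row 2. 4 is appended to row 2. The new tableau is [[1, 2], [3, 4], [5]].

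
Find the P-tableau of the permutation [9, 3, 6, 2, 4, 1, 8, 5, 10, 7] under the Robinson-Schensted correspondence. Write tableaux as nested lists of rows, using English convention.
P = [[1, 4, 5, 7], [2, 6, 8, 10], [3], [9]]

After inserting 9: P = [[9]].
After inserting 3: P = [[3], [9]].
After inserting 6: P = [[3, 6], [9]].
After inserting 2: P = [[2, 6], [3], [9]].
After inserting 4: P = [[2, 4], [3, 6], [9]].
After inserting 1: P = [[1, 4], [2, 6], [3], [9]].
After inserting 8: P = [[1, 4, 8], [2, 6], [3], [9]].
After inserting 5: P = [[1, 4, 5], [2, 6, 8], [3], [9]].
After inserting 10: P = [[1, 4, 5, 10], [2, 6, 8], [3], [9]].
After inserting 7: P = [[1, 4, 5, 7], [2, 6, 8, 10], [3], [9]].

So P = [[1, 4, 5, 7], [2, 6, 8, 10], [3], [9]].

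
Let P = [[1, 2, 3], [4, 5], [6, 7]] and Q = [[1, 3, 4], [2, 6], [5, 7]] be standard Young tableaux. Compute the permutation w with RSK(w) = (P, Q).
6 1 4 7 2 5 3

Reverse the RSK construction: for i from n down to 1, find the cell of Q containing i, remove the entry at that cell from P, and reverse-bump it up through P; the value ejected from row 1 is w(i).

Step i=7: Q has 7 at row 3, column 2; remove 7 from row 3 of P and reverse-bump: 7 enters row 2 and ejects 5; 5 enters row 1 and ejects 3. So w(7) = 3. P is now [[1, 2, 5], [4, 7], [6]].
Step i=6: Q has 6 at row 2, column 2; remove 7 from row 2 of P and reverse-bump: 7 enters row 1 and ejects 5. So w(6) = 5. P is now [[1, 2, 7], [4], [6]].
Step i=5: Q has 5 at row 3, column 1; remove 6 from row 3 of P and reverse-bump: 6 enters row 2 and ejects 4; 4 enters row 1 and ejects 2. So w(5) = 2. P is now [[1, 4, 7], [6]].
Step i=4: Q has 4 at row 1, column 3; remove that cell from P, ejecting 7. So w(4) = 7. P is now [[1, 4], [6]].
Step i=3: Q has 3 at row 1, column 2; remove that cell from P, ejecting 4. So w(3) = 4. P is now [[1], [6]].
Step i=2: Q has 2 at row 2, column 1; remove 6 from row 2 of P and reverse-bump: 6 enters row 1 and ejects 1. So w(2) = 1. P is now [[6]].
Step i=1: Q has 1 at row 1, column 1; remove that cell from P, ejecting 6. So w(1) = 6. P is now [].

So w = 6 1 4 7 2 5 3.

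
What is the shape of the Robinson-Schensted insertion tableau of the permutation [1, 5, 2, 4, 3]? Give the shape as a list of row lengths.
[3, 1, 1]

Row-insert each entry into an empty tableau.

After inserting 1: P = [[1]].
After inserting 5: P = [[1, 5]].
After inserting 2: P = [[1, 2], [5]].
After inserting 4: P = [[1, 2, 4], [5]].
After inserting 3: P = [[1, 2, 3], [4], [5]].

The final insertion tableau P = [[1, 2, 3], [4], [5]] has shape [3, 1, 1].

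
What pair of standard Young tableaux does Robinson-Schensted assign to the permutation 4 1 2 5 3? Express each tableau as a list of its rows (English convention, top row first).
Insert each entry of the permutation into P by Schensted row insertion, recording in Q the position of each new cell.

After inserting 4: P = [[4]].
After inserting 1: P = [[1], [4]].
After inserting 2: P = [[1, 2], [4]].
After inserting 5: P = [[1, 2, 5], [4]].
After inserting 3: P = [[1, 2, 3], [4, 5]].

So P = [[1, 2, 3], [4, 5]], Q = [[1, 3, 4], [2, 5]].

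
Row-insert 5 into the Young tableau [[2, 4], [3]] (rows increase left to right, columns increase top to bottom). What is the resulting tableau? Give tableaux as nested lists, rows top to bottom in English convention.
[[2, 4, 5], [3]]

5 is larger than every entry of row 1, so it is appended to row 1. The new tableau is [[2, 4, 5], [3]].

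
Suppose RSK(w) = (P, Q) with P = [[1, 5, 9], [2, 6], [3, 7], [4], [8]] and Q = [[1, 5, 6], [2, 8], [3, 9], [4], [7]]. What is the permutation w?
Reverse the RSK construction: for i from n down to 1, find the cell of Q containing i, remove the entry at that cell from P, and reverse-bump it up through P; the value ejected from row 1 is w(i).

Step i=9: Q has 9 at row 3, column 2; remove 7 from row 3 of P and reverse-bump: 7 enters row 2 and ejects 6; 6 enters row 1 and ejects 5. So w(9) = 5. P is now [[1, 6, 9], [2, 7], [3], [4], [8]].
Step i=8: Q has 8 at row 2, column 2; remove 7 from row 2 of P and reverse-bump: 7 enters row 1 and ejects 6. So w(8) = 6. P is now [[1, 7, 9], [2], [3], [4], [8]].
Step i=7: Q has 7 at row 5, column 1; remove 8 from row 5 of P and reverse-bump: 8 enters row 4 and ejects 4; 4 enters row 3 and ejects 3; 3 enters row 2 and ejects 2; 2 enters row 1 and ejects 1. So w(7) = 1. P is now [[2, 7, 9], [3], [4], [8]].
Step i=6: Q has 6 at row 1, column 3; remove that cell from P, ejecting 9. So w(6) = 9. P is now [[2, 7], [3], [4], [8]].
Step i=5: Q has 5 at row 1, column 2; remove that cell from P, ejecting 7. So w(5) = 7. P is now [[2], [3], [4], [8]].
Step i=4: Q has 4 at row 4, column 1; remove 8 from row 4 of P and reverse-bump: 8 enters row 3 and ejects 4; 4 enters row 2 and ejects 3; 3 enters row 1 and ejects 2. So w(4) = 2. P is now [[3], [4], [8]].
Step i=3: Q has 3 at row 3, column 1; remove 8 from row 3 of P and reverse-bump: 8 enters row 2 and ejects 4; 4 enters row 1 and ejects 3. So w(3) = 3. P is now [[4], [8]].
Step i=2: Q has 2 at row 2, column 1; remove 8 from row 2 of P and reverse-bump: 8 enters row 1 and ejects 4. So w(2) = 4. P is now [[8]].
Step i=1: Q has 1 at row 1, column 1; remove that cell from P, ejecting 8. So w(1) = 8. P is now [].

So w = 8 4 3 2 7 9 1 6 5.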